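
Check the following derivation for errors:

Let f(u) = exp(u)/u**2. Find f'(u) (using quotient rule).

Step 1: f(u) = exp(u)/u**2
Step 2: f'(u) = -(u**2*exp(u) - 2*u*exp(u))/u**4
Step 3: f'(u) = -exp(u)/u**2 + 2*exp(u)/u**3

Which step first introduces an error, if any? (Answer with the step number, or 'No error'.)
Step 2

Step 2 is incorrect due to a sign flip.
The step shows: -(u**2*exp(u) - 2*u*exp(u))/u**4
The correct value should be: (u**2*exp(u) - 2*u*exp(u))/u**4

Explanation: The sign of the whole expression was flipped: the term (u**2*exp(u) - 2*u*exp(u))/u**4 was incorrectly written as -(u**2*exp(u) - 2*u*exp(u))/u**4
The later steps are derived from this incorrect expression, so the error originates in Step 2.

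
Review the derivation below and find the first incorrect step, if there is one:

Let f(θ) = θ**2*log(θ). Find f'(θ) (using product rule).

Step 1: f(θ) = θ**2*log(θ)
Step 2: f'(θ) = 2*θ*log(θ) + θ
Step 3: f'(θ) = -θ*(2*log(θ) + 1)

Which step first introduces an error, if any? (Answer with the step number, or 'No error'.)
Step 3

Step 3 is incorrect due to a sign flip.
The step shows: -θ*(2*log(θ) + 1)
The correct value should be: θ*(2*log(θ) + 1)

Explanation: The sign of the whole expression was flipped: the term θ*(2*log(θ) + 1) was incorrectly written as -θ*(2*log(θ) + 1)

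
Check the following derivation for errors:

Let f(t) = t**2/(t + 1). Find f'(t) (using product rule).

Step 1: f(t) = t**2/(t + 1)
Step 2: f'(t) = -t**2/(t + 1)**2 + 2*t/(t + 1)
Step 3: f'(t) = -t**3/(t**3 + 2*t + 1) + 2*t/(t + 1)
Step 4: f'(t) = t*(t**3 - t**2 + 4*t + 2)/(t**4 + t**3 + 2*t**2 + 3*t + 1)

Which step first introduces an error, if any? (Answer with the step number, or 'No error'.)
Step 3

Step 3 is incorrect due to a wrong exponent.
The step shows: -t**3/(t**3 + 2*t + 1) + 2*t/(t + 1)
The correct value should be: -t**2/(t**2 + 2*t + 1) + 2*t/(t + 1)

Explanation: The exponent 2 on t was incorrectly written as 3: the term -t**2/(t**2 + 2*t + 1) was incorrectly written as -t**3/(t**3 + 2*t + 1)
The later steps are derived from this incorrect expression, so the error originates in Step 3.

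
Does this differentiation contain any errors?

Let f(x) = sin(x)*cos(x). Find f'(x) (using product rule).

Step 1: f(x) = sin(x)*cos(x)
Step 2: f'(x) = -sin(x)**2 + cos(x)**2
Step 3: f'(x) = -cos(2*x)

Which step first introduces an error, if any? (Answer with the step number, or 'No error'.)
Step 3

Step 3 is incorrect due to a sign flip.
The step shows: -cos(2*x)
The correct value should be: cos(2*x)

Explanation: The sign of the whole expression was flipped: the term cos(2*x) was incorrectly written as -cos(2*x)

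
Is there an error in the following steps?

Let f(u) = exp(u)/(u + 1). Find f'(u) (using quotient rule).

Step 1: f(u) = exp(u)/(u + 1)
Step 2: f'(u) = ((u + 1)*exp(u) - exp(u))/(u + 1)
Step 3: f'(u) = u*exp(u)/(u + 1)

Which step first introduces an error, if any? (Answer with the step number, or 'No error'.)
Step 2

Step 2 is incorrect due to a wrong exponent.
The step shows: ((u + 1)*exp(u) - exp(u))/(u + 1)
The correct value should be: ((u + 1)*exp(u) - exp(u))/(u + 1)**2

Explanation: The exponent -2 on u + 1 was incorrectly written as -1: the term ((u + 1)*exp(u) - exp(u))/(u + 1)**2 was incorrectly written as ((u + 1)*exp(u) - exp(u))/(u + 1)
The later steps are derived from this incorrect expression, so the error originates in Step 2.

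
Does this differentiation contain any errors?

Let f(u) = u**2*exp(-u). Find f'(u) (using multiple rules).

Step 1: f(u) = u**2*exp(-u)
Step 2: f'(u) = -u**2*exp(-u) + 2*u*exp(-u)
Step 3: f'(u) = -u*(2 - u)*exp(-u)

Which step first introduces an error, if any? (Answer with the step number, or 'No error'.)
Step 3

Step 3 is incorrect due to a sign flip.
The step shows: -u*(2 - u)*exp(-u)
The correct value should be: u*(2 - u)*exp(-u)

Explanation: The sign of the whole expression was flipped: the term u*(2 - u)*exp(-u) was incorrectly written as -u*(2 - u)*exp(-u)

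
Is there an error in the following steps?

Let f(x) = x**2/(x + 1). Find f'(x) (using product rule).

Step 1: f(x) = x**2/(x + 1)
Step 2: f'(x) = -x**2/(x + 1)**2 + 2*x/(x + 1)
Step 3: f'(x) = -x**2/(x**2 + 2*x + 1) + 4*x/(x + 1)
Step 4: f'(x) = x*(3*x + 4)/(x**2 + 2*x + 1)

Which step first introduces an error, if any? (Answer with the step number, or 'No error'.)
Step 3

Step 3 is incorrect due to a wrong coefficient.
The step shows: -x**2/(x**2 + 2*x + 1) + 4*x/(x + 1)
The correct value should be: -x**2/(x**2 + 2*x + 1) + 2*x/(x + 1)

Explanation: The coefficient 2 was incorrectly written as 4: the term 2*x/(x + 1) was incorrectly written as 4*x/(x + 1)
The later steps are derived from this incorrect expression, so the error originates in Step 3.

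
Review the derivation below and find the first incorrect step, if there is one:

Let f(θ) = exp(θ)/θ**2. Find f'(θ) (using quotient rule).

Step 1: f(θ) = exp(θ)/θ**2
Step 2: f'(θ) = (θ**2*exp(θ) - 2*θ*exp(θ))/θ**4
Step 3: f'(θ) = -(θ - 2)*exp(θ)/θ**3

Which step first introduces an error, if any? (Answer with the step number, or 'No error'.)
Step 3

Step 3 is incorrect due to a sign flip.
The step shows: -(θ - 2)*exp(θ)/θ**3
The correct value should be: (θ - 2)*exp(θ)/θ**3

Explanation: The sign of the whole expression was flipped: the term (θ - 2)*exp(θ)/θ**3 was incorrectly written as -(θ - 2)*exp(θ)/θ**3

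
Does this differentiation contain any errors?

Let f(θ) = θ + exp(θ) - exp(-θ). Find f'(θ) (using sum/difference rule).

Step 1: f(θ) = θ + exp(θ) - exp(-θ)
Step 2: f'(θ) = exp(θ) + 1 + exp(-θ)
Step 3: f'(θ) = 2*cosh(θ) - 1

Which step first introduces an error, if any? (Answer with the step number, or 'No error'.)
Step 3

Step 3 is incorrect due to a sign flip.
The step shows: 2*cosh(θ) - 1
The correct value should be: 2*cosh(θ) + 1

Explanation: The sign of one term was flipped: the term 1 was incorrectly written as -1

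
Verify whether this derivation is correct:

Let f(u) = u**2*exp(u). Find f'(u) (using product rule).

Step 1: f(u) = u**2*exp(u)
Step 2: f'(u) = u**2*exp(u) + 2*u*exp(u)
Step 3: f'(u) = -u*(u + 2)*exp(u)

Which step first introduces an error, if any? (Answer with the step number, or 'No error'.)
Step 3

Step 3 is incorrect due to a sign flip.
The step shows: -u*(u + 2)*exp(u)
The correct value should be: u*(u + 2)*exp(u)

Explanation: The sign of the whole expression was flipped: the term u*(u + 2)*exp(u) was incorrectly written as -u*(u + 2)*exp(u)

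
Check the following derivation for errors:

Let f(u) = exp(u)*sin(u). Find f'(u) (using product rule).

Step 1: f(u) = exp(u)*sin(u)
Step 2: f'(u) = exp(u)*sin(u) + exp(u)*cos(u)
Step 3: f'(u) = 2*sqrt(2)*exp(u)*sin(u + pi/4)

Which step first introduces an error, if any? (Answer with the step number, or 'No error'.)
Step 3

Step 3 is incorrect due to a wrong exponent.
The step shows: 2*sqrt(2)*exp(u)*sin(u + pi/4)
The correct value should be: sqrt(2)*exp(u)*sin(u + pi/4)

Explanation: The exponent 1/2 on 2 was incorrectly written as 3/2: the term sqrt(2)*exp(u)*sin(u + pi/4) was incorrectly written as 2*sqrt(2)*exp(u)*sin(u + pi/4)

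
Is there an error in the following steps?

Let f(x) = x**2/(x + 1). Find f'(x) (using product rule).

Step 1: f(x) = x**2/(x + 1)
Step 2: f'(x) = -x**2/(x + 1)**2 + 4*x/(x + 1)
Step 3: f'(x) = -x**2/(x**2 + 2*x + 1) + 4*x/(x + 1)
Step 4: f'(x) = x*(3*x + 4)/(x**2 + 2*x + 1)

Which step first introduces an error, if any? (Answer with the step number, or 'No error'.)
Step 2

Step 2 is incorrect due to a wrong coefficient.
The step shows: -x**2/(x + 1)**2 + 4*x/(x + 1)
The correct value should be: -x**2/(x + 1)**2 + 2*x/(x + 1)

Explanation: The coefficient 2 was incorrectly written as 4: the term 2*x/(x + 1) was incorrectly written as 4*x/(x + 1)
The later steps are derived from this incorrect expression, so the error originates in Step 2.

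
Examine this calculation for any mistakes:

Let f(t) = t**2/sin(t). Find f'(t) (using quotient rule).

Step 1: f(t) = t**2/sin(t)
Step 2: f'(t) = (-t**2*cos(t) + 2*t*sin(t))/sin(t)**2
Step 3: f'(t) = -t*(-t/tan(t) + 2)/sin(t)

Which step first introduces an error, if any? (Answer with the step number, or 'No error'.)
Step 3

Step 3 is incorrect due to a sign flip.
The step shows: -t*(-t/tan(t) + 2)/sin(t)
The correct value should be: t*(-t/tan(t) + 2)/sin(t)

Explanation: The sign of the whole expression was flipped: the term t*(-t/tan(t) + 2)/sin(t) was incorrectly written as -t*(-t/tan(t) + 2)/sin(t)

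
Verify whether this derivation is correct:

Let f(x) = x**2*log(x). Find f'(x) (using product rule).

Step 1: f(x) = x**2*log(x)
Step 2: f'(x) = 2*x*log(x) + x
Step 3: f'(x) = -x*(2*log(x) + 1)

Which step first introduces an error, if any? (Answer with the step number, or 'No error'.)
Step 3

Step 3 is incorrect due to a sign flip.
The step shows: -x*(2*log(x) + 1)
The correct value should be: x*(2*log(x) + 1)

Explanation: The sign of the whole expression was flipped: the term x*(2*log(x) + 1) was incorrectly written as -x*(2*log(x) + 1)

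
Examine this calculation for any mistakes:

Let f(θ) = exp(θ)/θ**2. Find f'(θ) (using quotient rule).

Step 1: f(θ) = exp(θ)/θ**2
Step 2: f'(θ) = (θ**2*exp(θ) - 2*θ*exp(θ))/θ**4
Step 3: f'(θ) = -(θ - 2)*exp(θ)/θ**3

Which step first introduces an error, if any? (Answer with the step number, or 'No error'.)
Step 3

Step 3 is incorrect due to a sign flip.
The step shows: -(θ - 2)*exp(θ)/θ**3
The correct value should be: (θ - 2)*exp(θ)/θ**3

Explanation: The sign of the whole expression was flipped: the term (θ - 2)*exp(θ)/θ**3 was incorrectly written as -(θ - 2)*exp(θ)/θ**3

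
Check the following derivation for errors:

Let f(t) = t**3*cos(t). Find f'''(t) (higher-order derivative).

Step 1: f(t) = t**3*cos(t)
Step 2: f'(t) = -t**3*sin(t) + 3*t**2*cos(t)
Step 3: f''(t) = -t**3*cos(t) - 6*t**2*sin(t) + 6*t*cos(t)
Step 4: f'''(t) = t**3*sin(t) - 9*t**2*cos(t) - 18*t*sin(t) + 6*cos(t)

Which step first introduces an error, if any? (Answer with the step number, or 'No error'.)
No error

All steps in this derivation are correct.
The final answer f'''(t) = t**3*sin(t) - 9*t**2*cos(t) - 18*t*sin(t) + 6*cos(t) is valid.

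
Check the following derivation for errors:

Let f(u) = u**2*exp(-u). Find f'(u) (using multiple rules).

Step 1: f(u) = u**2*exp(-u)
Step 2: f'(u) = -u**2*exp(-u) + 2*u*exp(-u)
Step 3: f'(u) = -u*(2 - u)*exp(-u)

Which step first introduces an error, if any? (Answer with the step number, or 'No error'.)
Step 3

Step 3 is incorrect due to a sign flip.
The step shows: -u*(2 - u)*exp(-u)
The correct value should be: u*(2 - u)*exp(-u)

Explanation: The sign of the whole expression was flipped: the term u*(2 - u)*exp(-u) was incorrectly written as -u*(2 - u)*exp(-u)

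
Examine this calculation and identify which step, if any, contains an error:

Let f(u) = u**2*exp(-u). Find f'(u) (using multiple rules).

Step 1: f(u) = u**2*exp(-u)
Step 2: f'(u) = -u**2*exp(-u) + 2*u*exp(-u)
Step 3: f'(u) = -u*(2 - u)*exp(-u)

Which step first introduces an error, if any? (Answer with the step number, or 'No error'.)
Step 3

Step 3 is incorrect due to a sign flip.
The step shows: -u*(2 - u)*exp(-u)
The correct value should be: u*(2 - u)*exp(-u)

Explanation: The sign of the whole expression was flipped: the term u*(2 - u)*exp(-u) was incorrectly written as -u*(2 - u)*exp(-u)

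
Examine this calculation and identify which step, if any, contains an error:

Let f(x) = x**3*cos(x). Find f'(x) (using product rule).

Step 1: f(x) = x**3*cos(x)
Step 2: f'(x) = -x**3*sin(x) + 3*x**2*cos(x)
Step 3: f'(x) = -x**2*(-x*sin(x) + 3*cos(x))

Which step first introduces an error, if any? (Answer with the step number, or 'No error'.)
Step 3

Step 3 is incorrect due to a sign flip.
The step shows: -x**2*(-x*sin(x) + 3*cos(x))
The correct value should be: x**2*(-x*sin(x) + 3*cos(x))

Explanation: The sign of the whole expression was flipped: the term x**2*(-x*sin(x) + 3*cos(x)) was incorrectly written as -x**2*(-x*sin(x) + 3*cos(x))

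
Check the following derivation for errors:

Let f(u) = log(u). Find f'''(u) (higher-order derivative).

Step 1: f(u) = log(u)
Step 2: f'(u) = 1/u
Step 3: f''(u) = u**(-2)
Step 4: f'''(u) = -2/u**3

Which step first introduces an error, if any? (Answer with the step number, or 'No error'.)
Step 3

Step 3 is incorrect due to a sign flip.
The step shows: u**(-2)
The correct value should be: -1/u**2

Explanation: The sign of the whole expression was flipped: the term -1/u**2 was incorrectly written as u**(-2)
The later steps are derived from this incorrect expression, so the error originates in Step 3.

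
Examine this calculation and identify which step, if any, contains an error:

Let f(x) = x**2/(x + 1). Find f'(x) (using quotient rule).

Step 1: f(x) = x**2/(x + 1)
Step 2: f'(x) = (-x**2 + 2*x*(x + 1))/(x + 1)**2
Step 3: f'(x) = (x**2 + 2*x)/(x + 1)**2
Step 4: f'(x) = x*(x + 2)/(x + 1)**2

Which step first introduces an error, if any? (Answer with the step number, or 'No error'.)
No error

All steps in this derivation are correct.
The final answer f'(x) = x*(x + 2)/(x + 1)**2 is valid.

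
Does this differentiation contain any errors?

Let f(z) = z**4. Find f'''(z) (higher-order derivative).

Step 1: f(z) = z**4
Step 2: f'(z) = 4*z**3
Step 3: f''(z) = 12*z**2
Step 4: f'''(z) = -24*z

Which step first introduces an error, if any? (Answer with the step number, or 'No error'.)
Step 4

Step 4 is incorrect due to a sign flip.
The step shows: -24*z
The correct value should be: 24*z

Explanation: The sign of the whole expression was flipped: the term 24*z was incorrectly written as -24*z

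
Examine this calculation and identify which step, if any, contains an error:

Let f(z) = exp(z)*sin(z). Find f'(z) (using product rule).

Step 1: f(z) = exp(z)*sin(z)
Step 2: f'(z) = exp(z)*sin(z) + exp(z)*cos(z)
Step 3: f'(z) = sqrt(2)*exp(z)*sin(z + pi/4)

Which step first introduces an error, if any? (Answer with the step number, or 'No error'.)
No error

All steps in this derivation are correct.
The final answer f'(z) = sqrt(2)*exp(z)*sin(z + pi/4) is valid.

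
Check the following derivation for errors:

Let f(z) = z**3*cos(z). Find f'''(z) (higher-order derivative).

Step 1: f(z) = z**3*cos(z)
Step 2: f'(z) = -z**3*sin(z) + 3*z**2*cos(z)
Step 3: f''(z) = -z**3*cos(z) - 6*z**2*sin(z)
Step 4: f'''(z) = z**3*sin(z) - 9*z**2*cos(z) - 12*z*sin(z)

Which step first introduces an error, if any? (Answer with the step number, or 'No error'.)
Step 3

Step 3 is incorrect due to a dropped term.
The step shows: -z**3*cos(z) - 6*z**2*sin(z)
The correct value should be: -z**3*cos(z) - 6*z**2*sin(z) + 6*z*cos(z)

Explanation: A term was dropped: the term 6*z*cos(z) was incorrectly omitted
The later steps are derived from this incorrect expression, so the error originates in Step 3.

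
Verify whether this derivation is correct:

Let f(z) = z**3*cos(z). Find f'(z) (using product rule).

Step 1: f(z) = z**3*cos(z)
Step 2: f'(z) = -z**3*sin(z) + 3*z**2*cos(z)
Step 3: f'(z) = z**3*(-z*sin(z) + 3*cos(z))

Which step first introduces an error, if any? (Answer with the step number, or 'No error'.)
Step 3

Step 3 is incorrect due to a wrong exponent.
The step shows: z**3*(-z*sin(z) + 3*cos(z))
The correct value should be: z**2*(-z*sin(z) + 3*cos(z))

Explanation: The exponent 2 on z was incorrectly written as 3: the term z**2*(-z*sin(z) + 3*cos(z)) was incorrectly written as z**3*(-z*sin(z) + 3*cos(z))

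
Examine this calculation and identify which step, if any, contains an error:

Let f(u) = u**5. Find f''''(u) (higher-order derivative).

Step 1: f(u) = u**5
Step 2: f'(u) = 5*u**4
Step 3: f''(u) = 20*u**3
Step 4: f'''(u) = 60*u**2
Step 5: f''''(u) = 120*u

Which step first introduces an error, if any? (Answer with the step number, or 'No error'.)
No error

All steps in this derivation are correct.
The final answer f''''(u) = 120*u is valid.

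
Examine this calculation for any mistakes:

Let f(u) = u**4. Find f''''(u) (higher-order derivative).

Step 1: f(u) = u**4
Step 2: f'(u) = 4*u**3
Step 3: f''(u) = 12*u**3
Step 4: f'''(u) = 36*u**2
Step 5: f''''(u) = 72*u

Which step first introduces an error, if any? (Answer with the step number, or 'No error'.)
Step 3

Step 3 is incorrect due to a wrong exponent.
The step shows: 12*u**3
The correct value should be: 12*u**2

Explanation: The exponent 2 on u was incorrectly written as 3: the term 12*u**2 was incorrectly written as 12*u**3
The later steps are derived from this incorrect expression, so the error originates in Step 3.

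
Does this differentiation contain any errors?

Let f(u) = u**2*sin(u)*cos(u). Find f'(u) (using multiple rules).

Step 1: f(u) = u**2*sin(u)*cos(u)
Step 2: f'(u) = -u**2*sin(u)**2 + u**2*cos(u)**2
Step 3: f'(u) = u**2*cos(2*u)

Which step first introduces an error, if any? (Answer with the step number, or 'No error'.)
Step 2

Step 2 is incorrect due to a dropped term.
The step shows: -u**2*sin(u)**2 + u**2*cos(u)**2
The correct value should be: -u**2*sin(u)**2 + u**2*cos(u)**2 + 2*u*sin(u)*cos(u)

Explanation: A term was dropped: the term 2*u*sin(u)*cos(u) was incorrectly omitted
The later steps are derived from this incorrect expression, so the error originates in Step 2.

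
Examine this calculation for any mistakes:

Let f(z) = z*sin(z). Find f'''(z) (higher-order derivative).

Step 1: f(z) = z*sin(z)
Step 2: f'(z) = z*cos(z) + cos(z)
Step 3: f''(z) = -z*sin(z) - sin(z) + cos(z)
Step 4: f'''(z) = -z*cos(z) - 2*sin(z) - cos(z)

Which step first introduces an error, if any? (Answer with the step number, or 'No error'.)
Step 2

Step 2 is incorrect due to a wrong trig function.
The step shows: z*cos(z) + cos(z)
The correct value should be: z*cos(z) + sin(z)

Explanation: sin(z) was incorrectly written as cos(z): the term sin(z) was incorrectly written as cos(z)
The later steps are derived from this incorrect expression, so the error originates in Step 2.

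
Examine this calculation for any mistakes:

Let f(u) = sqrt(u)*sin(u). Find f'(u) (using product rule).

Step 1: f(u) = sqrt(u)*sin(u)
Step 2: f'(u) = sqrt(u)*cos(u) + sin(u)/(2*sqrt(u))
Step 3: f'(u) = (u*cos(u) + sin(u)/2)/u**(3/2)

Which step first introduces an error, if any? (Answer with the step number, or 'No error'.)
Step 3

Step 3 is incorrect due to a wrong exponent.
The step shows: (u*cos(u) + sin(u)/2)/u**(3/2)
The correct value should be: (u*cos(u) + sin(u)/2)/sqrt(u)

Explanation: The exponent -1/2 on u was incorrectly written as -3/2: the term (u*cos(u) + sin(u)/2)/sqrt(u) was incorrectly written as (u*cos(u) + sin(u)/2)/u**(3/2)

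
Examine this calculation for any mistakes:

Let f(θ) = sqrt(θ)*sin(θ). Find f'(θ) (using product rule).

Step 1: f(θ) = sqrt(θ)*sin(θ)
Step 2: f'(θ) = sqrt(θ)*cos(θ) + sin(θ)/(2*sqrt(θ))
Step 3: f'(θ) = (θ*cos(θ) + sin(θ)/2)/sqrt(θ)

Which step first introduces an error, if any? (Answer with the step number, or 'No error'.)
No error

All steps in this derivation are correct.
The final answer f'(θ) = (θ*cos(θ) + sin(θ)/2)/sqrt(θ) is valid.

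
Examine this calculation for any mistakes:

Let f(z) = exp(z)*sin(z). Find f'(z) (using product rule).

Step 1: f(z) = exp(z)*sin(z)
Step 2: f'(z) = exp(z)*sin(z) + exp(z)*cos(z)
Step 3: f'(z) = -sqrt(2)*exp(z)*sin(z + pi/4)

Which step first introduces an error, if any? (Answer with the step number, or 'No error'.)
Step 3

Step 3 is incorrect due to a sign flip.
The step shows: -sqrt(2)*exp(z)*sin(z + pi/4)
The correct value should be: sqrt(2)*exp(z)*sin(z + pi/4)

Explanation: The sign of the whole expression was flipped: the term sqrt(2)*exp(z)*sin(z + pi/4) was incorrectly written as -sqrt(2)*exp(z)*sin(z + pi/4)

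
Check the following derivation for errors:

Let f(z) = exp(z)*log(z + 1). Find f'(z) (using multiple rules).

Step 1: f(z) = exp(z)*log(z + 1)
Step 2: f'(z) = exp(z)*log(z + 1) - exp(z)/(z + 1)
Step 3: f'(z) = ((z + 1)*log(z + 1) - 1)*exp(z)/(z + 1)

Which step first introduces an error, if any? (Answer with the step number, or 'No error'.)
Step 2

Step 2 is incorrect due to a sign flip.
The step shows: exp(z)*log(z + 1) - exp(z)/(z + 1)
The correct value should be: exp(z)*log(z + 1) + exp(z)/(z + 1)

Explanation: The sign of one term was flipped: the term exp(z)/(z + 1) was incorrectly written as -exp(z)/(z + 1)
The later steps are derived from this incorrect expression, so the error originates in Step 2.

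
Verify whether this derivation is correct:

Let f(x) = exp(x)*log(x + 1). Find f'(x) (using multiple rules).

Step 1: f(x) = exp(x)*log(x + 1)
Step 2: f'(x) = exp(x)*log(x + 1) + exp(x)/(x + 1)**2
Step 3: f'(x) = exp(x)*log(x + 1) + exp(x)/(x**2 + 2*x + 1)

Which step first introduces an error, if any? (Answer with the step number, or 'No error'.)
Step 2

Step 2 is incorrect due to a wrong exponent.
The step shows: exp(x)*log(x + 1) + exp(x)/(x + 1)**2
The correct value should be: exp(x)*log(x + 1) + exp(x)/(x + 1)

Explanation: The exponent -1 on x + 1 was incorrectly written as -2: the term exp(x)/(x + 1) was incorrectly written as exp(x)/(x + 1)**2
The later steps are derived from this incorrect expression, so the error originates in Step 2.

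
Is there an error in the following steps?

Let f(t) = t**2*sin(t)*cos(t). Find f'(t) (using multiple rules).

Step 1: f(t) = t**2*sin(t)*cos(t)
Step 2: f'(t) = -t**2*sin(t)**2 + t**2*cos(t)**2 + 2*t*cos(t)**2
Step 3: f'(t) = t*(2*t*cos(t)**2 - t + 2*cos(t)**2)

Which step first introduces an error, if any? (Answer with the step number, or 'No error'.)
Step 2

Step 2 is incorrect due to a wrong trig function.
The step shows: -t**2*sin(t)**2 + t**2*cos(t)**2 + 2*t*cos(t)**2
The correct value should be: -t**2*sin(t)**2 + t**2*cos(t)**2 + 2*t*sin(t)*cos(t)

Explanation: sin(t) was incorrectly written as cos(t): the term 2*t*sin(t)*cos(t) was incorrectly written as 2*t*cos(t)**2
The later steps are derived from this incorrect expression, so the error originates in Step 2.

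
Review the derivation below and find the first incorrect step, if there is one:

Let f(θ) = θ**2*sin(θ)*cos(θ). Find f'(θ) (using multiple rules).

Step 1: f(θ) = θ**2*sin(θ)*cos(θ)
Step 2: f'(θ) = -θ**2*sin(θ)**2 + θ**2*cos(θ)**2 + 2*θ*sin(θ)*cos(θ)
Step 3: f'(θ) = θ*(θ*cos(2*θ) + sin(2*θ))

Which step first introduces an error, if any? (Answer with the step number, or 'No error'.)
No error

All steps in this derivation are correct.
The final answer f'(θ) = θ*(θ*cos(2*θ) + sin(2*θ)) is valid.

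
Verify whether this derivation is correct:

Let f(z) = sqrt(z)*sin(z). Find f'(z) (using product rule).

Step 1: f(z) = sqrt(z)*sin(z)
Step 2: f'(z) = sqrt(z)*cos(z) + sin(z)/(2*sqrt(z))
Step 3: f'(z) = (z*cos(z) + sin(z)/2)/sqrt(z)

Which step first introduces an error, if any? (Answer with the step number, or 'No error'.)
No error

All steps in this derivation are correct.
The final answer f'(z) = (z*cos(z) + sin(z)/2)/sqrt(z) is valid.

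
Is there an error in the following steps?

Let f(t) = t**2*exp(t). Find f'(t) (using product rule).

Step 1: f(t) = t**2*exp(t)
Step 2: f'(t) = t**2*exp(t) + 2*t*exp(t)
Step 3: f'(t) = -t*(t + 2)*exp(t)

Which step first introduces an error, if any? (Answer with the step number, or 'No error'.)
Step 3

Step 3 is incorrect due to a sign flip.
The step shows: -t*(t + 2)*exp(t)
The correct value should be: t*(t + 2)*exp(t)

Explanation: The sign of the whole expression was flipped: the term t*(t + 2)*exp(t) was incorrectly written as -t*(t + 2)*exp(t)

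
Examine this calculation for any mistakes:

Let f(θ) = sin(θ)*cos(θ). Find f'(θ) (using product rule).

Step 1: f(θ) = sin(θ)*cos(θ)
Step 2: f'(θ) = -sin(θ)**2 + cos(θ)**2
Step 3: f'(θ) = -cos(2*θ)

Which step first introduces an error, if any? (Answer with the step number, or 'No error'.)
Step 3

Step 3 is incorrect due to a sign flip.
The step shows: -cos(2*θ)
The correct value should be: cos(2*θ)

Explanation: The sign of the whole expression was flipped: the term cos(2*θ) was incorrectly written as -cos(2*θ)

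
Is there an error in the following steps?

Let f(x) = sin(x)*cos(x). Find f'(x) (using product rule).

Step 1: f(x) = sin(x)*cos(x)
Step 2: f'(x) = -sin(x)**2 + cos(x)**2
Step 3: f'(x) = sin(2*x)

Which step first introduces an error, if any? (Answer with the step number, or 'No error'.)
Step 3

Step 3 is incorrect due to a wrong trig function.
The step shows: sin(2*x)
The correct value should be: cos(2*x)

Explanation: cos(2*x) was incorrectly written as sin(2*x): the term cos(2*x) was incorrectly written as sin(2*x)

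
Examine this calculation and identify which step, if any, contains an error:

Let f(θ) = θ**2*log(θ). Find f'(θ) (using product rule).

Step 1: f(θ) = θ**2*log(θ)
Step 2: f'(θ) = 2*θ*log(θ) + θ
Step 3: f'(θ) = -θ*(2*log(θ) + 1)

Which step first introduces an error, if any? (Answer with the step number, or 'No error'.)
Step 3

Step 3 is incorrect due to a sign flip.
The step shows: -θ*(2*log(θ) + 1)
The correct value should be: θ*(2*log(θ) + 1)

Explanation: The sign of the whole expression was flipped: the term θ*(2*log(θ) + 1) was incorrectly written as -θ*(2*log(θ) + 1)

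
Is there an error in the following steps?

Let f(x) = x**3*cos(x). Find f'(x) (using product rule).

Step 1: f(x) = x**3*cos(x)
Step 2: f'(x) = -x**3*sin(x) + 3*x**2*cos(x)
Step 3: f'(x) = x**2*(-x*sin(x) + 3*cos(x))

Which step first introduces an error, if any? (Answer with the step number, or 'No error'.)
No error

All steps in this derivation are correct.
The final answer f'(x) = x**2*(-x*sin(x) + 3*cos(x)) is valid.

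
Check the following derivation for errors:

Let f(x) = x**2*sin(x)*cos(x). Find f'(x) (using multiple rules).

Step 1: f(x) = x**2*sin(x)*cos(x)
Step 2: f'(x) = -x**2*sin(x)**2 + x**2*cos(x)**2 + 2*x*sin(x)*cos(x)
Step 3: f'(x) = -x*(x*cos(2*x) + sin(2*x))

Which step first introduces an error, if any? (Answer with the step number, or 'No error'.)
Step 3

Step 3 is incorrect due to a sign flip.
The step shows: -x*(x*cos(2*x) + sin(2*x))
The correct value should be: x*(x*cos(2*x) + sin(2*x))

Explanation: The sign of the whole expression was flipped: the term x*(x*cos(2*x) + sin(2*x)) was incorrectly written as -x*(x*cos(2*x) + sin(2*x))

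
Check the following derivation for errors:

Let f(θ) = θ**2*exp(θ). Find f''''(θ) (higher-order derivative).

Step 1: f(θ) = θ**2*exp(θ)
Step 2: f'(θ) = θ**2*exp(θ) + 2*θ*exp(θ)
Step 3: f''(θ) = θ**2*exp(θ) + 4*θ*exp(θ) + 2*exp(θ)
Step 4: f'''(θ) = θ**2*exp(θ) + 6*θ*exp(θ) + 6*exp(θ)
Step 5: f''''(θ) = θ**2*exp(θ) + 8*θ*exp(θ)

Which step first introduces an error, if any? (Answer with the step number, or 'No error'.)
Step 5

Step 5 is incorrect due to a dropped term.
The step shows: θ**2*exp(θ) + 8*θ*exp(θ)
The correct value should be: θ**2*exp(θ) + 8*θ*exp(θ) + 12*exp(θ)

Explanation: A term was dropped: the term 12*exp(θ) was incorrectly omitted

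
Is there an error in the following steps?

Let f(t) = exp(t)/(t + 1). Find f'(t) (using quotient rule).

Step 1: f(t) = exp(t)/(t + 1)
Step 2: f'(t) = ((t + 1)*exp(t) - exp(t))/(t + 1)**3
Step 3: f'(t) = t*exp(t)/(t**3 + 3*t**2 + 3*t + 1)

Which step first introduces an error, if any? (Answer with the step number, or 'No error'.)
Step 2

Step 2 is incorrect due to a wrong exponent.
The step shows: ((t + 1)*exp(t) - exp(t))/(t + 1)**3
The correct value should be: ((t + 1)*exp(t) - exp(t))/(t + 1)**2

Explanation: The exponent -2 on t + 1 was incorrectly written as -3: the term ((t + 1)*exp(t) - exp(t))/(t + 1)**2 was incorrectly written as ((t + 1)*exp(t) - exp(t))/(t + 1)**3
The later steps are derived from this incorrect expression, so the error originates in Step 2.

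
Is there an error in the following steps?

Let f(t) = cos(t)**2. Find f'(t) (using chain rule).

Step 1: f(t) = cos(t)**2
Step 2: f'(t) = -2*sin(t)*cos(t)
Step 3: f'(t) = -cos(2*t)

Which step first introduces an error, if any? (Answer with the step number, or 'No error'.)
Step 3

Step 3 is incorrect due to a wrong trig function.
The step shows: -cos(2*t)
The correct value should be: -sin(2*t)

Explanation: sin(2*t) was incorrectly written as cos(2*t): the term -sin(2*t) was incorrectly written as -cos(2*t)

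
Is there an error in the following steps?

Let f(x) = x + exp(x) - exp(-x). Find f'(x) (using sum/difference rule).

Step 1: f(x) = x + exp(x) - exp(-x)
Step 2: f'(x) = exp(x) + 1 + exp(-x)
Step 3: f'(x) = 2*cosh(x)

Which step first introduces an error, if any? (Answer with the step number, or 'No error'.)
Step 3

Step 3 is incorrect due to a dropped term.
The step shows: 2*cosh(x)
The correct value should be: 2*cosh(x) + 1

Explanation: A term was dropped: the term 1 was incorrectly omitted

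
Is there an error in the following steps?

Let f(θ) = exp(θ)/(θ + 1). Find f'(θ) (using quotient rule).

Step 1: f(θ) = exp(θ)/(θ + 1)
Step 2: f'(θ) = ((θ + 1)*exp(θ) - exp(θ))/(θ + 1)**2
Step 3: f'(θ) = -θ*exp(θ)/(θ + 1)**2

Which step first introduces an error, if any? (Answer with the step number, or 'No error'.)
Step 3

Step 3 is incorrect due to a sign flip.
The step shows: -θ*exp(θ)/(θ + 1)**2
The correct value should be: θ*exp(θ)/(θ + 1)**2

Explanation: The sign of the whole expression was flipped: the term θ*exp(θ)/(θ + 1)**2 was incorrectly written as -θ*exp(θ)/(θ + 1)**2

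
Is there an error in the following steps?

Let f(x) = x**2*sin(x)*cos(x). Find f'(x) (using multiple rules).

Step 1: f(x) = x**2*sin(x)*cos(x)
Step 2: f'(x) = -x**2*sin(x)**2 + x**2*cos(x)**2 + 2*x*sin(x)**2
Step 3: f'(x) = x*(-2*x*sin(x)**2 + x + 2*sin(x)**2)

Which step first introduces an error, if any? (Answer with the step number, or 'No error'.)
Step 2

Step 2 is incorrect due to a wrong trig function.
The step shows: -x**2*sin(x)**2 + x**2*cos(x)**2 + 2*x*sin(x)**2
The correct value should be: -x**2*sin(x)**2 + x**2*cos(x)**2 + 2*x*sin(x)*cos(x)

Explanation: cos(x) was incorrectly written as sin(x): the term 2*x*sin(x)*cos(x) was incorrectly written as 2*x*sin(x)**2
The later steps are derived from this incorrect expression, so the error originates in Step 2.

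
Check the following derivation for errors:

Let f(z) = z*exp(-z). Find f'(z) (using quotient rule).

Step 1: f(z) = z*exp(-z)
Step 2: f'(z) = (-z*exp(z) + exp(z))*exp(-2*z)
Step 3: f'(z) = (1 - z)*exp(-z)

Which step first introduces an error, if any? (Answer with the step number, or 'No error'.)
No error

All steps in this derivation are correct.
The final answer f'(z) = (1 - z)*exp(-z) is valid.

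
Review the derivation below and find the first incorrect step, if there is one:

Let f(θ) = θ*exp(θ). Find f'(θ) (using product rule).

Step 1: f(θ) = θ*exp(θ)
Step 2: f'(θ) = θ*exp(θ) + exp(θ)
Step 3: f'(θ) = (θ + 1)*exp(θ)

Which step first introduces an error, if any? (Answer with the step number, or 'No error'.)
No error

All steps in this derivation are correct.
The final answer f'(θ) = (θ + 1)*exp(θ) is valid.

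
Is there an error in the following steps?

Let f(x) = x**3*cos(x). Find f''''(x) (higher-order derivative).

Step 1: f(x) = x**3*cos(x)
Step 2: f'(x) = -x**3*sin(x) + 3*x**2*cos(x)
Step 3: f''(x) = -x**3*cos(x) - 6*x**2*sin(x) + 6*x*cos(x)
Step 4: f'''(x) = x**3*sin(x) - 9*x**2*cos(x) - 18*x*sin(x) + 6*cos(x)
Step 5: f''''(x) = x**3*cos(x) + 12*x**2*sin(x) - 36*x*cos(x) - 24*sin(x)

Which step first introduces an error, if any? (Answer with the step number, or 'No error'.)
No error

All steps in this derivation are correct.
The final answer f''''(x) = x**3*cos(x) + 12*x**2*sin(x) - 36*x*cos(x) - 24*sin(x) is valid.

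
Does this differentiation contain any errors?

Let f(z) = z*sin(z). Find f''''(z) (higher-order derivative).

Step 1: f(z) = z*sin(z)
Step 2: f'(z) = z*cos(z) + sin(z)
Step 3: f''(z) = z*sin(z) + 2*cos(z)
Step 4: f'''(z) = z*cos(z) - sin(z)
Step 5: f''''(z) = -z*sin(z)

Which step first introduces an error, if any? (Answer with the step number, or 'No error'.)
Step 3

Step 3 is incorrect due to a sign flip.
The step shows: z*sin(z) + 2*cos(z)
The correct value should be: -z*sin(z) + 2*cos(z)

Explanation: The sign of one term was flipped: the term -z*sin(z) was incorrectly written as z*sin(z)
The later steps are derived from this incorrect expression, so the error originates in Step 3.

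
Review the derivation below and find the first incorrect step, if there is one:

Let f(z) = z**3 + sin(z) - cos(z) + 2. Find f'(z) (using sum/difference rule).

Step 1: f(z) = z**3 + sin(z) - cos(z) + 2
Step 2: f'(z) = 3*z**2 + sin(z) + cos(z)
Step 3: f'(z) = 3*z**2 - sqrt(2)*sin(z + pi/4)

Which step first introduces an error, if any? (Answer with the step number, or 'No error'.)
Step 3

Step 3 is incorrect due to a sign flip.
The step shows: 3*z**2 - sqrt(2)*sin(z + pi/4)
The correct value should be: 3*z**2 + sqrt(2)*sin(z + pi/4)

Explanation: The sign of one term was flipped: the term sqrt(2)*sin(z + pi/4) was incorrectly written as -sqrt(2)*sin(z + pi/4)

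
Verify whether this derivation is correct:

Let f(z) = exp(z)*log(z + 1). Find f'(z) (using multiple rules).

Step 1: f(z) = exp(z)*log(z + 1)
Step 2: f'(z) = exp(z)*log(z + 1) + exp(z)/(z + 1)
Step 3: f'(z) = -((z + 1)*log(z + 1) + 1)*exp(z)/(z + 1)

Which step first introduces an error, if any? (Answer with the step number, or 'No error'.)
Step 3

Step 3 is incorrect due to a sign flip.
The step shows: -((z + 1)*log(z + 1) + 1)*exp(z)/(z + 1)
The correct value should be: ((z + 1)*log(z + 1) + 1)*exp(z)/(z + 1)

Explanation: The sign of the whole expression was flipped: the term ((z + 1)*log(z + 1) + 1)*exp(z)/(z + 1) was incorrectly written as -((z + 1)*log(z + 1) + 1)*exp(z)/(z + 1)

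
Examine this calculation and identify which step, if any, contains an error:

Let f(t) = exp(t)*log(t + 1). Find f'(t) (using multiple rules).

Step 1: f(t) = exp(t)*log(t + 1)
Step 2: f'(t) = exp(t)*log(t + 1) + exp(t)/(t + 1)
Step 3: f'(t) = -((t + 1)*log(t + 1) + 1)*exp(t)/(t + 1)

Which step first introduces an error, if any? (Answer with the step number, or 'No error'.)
Step 3

Step 3 is incorrect due to a sign flip.
The step shows: -((t + 1)*log(t + 1) + 1)*exp(t)/(t + 1)
The correct value should be: ((t + 1)*log(t + 1) + 1)*exp(t)/(t + 1)

Explanation: The sign of the whole expression was flipped: the term ((t + 1)*log(t + 1) + 1)*exp(t)/(t + 1) was incorrectly written as -((t + 1)*log(t + 1) + 1)*exp(t)/(t + 1)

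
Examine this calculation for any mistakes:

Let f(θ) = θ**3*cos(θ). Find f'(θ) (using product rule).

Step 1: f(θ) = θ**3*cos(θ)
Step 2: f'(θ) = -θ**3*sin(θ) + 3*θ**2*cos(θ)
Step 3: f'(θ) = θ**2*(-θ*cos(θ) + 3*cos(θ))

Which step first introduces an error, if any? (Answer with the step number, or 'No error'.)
Step 3

Step 3 is incorrect due to a wrong trig function.
The step shows: θ**2*(-θ*cos(θ) + 3*cos(θ))
The correct value should be: θ**2*(-θ*sin(θ) + 3*cos(θ))

Explanation: sin(θ) was incorrectly written as cos(θ): the term θ**2*(-θ*sin(θ) + 3*cos(θ)) was incorrectly written as θ**2*(-θ*cos(θ) + 3*cos(θ))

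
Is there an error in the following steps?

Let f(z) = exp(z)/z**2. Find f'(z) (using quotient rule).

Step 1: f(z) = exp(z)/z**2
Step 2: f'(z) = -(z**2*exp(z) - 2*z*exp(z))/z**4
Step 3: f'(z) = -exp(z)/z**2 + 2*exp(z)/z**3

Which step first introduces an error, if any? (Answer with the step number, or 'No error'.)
Step 2

Step 2 is incorrect due to a sign flip.
The step shows: -(z**2*exp(z) - 2*z*exp(z))/z**4
The correct value should be: (z**2*exp(z) - 2*z*exp(z))/z**4

Explanation: The sign of the whole expression was flipped: the term (z**2*exp(z) - 2*z*exp(z))/z**4 was incorrectly written as -(z**2*exp(z) - 2*z*exp(z))/z**4
The later steps are derived from this incorrect expression, so the error originates in Step 2.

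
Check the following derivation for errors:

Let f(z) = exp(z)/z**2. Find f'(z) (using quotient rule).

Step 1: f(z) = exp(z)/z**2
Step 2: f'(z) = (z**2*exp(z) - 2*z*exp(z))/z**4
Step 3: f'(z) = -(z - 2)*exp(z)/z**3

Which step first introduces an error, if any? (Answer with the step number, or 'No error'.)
Step 3

Step 3 is incorrect due to a sign flip.
The step shows: -(z - 2)*exp(z)/z**3
The correct value should be: (z - 2)*exp(z)/z**3

Explanation: The sign of the whole expression was flipped: the term (z - 2)*exp(z)/z**3 was incorrectly written as -(z - 2)*exp(z)/z**3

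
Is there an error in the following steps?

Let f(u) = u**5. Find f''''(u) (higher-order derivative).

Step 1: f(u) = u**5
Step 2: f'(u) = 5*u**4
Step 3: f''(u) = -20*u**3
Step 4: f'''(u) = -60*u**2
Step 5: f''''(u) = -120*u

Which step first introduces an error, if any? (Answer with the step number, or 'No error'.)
Step 3

Step 3 is incorrect due to a sign flip.
The step shows: -20*u**3
The correct value should be: 20*u**3

Explanation: The sign of the whole expression was flipped: the term 20*u**3 was incorrectly written as -20*u**3
The later steps are derived from this incorrect expression, so the error originates in Step 3.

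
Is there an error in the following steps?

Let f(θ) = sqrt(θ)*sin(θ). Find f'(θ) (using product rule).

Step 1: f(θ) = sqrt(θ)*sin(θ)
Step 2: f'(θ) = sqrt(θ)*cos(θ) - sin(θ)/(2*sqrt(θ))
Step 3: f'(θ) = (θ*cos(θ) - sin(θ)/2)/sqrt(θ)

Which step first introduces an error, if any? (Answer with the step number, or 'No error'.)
Step 2

Step 2 is incorrect due to a sign flip.
The step shows: sqrt(θ)*cos(θ) - sin(θ)/(2*sqrt(θ))
The correct value should be: sqrt(θ)*cos(θ) + sin(θ)/(2*sqrt(θ))

Explanation: The sign of one term was flipped: the term sin(θ)/(2*sqrt(θ)) was incorrectly written as -sin(θ)/(2*sqrt(θ))
The later steps are derived from this incorrect expression, so the error originates in Step 2.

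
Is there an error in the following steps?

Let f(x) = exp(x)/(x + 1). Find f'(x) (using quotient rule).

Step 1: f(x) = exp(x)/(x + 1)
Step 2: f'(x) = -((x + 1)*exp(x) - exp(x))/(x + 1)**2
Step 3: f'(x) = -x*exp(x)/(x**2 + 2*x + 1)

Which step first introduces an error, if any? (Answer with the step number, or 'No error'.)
Step 2

Step 2 is incorrect due to a sign flip.
The step shows: -((x + 1)*exp(x) - exp(x))/(x + 1)**2
The correct value should be: ((x + 1)*exp(x) - exp(x))/(x + 1)**2

Explanation: The sign of the whole expression was flipped: the term ((x + 1)*exp(x) - exp(x))/(x + 1)**2 was incorrectly written as -((x + 1)*exp(x) - exp(x))/(x + 1)**2
The later steps are derived from this incorrect expression, so the error originates in Step 2.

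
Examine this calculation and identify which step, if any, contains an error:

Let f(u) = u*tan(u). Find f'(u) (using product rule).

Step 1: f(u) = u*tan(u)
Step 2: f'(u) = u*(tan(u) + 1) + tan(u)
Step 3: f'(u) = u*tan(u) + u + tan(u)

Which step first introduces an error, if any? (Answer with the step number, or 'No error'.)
Step 2

Step 2 is incorrect due to a wrong exponent.
The step shows: u*(tan(u) + 1) + tan(u)
The correct value should be: u*(tan(u)**2 + 1) + tan(u)

Explanation: The exponent 2 on tan(u) was incorrectly written as 1: the term u*(tan(u)**2 + 1) was incorrectly written as u*(tan(u) + 1)
The later steps are derived from this incorrect expression, so the error originates in Step 2.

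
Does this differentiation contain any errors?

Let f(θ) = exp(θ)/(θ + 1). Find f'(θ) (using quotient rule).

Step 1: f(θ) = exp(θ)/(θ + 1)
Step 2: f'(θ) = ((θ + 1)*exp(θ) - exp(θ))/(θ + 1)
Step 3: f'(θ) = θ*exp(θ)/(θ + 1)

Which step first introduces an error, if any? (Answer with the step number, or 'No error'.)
Step 2

Step 2 is incorrect due to a wrong exponent.
The step shows: ((θ + 1)*exp(θ) - exp(θ))/(θ + 1)
The correct value should be: ((θ + 1)*exp(θ) - exp(θ))/(θ + 1)**2

Explanation: The exponent -2 on θ + 1 was incorrectly written as -1: the term ((θ + 1)*exp(θ) - exp(θ))/(θ + 1)**2 was incorrectly written as ((θ + 1)*exp(θ) - exp(θ))/(θ + 1)
The later steps are derived from this incorrect expression, so the error originates in Step 2.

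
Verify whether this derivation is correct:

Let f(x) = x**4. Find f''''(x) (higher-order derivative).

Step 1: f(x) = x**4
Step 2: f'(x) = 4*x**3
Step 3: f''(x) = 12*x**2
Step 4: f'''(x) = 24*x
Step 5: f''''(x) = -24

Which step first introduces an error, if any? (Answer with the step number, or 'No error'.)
Step 5

Step 5 is incorrect due to a sign flip.
The step shows: -24
The correct value should be: 24

Explanation: The sign of the whole expression was flipped: the term 24 was incorrectly written as -24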